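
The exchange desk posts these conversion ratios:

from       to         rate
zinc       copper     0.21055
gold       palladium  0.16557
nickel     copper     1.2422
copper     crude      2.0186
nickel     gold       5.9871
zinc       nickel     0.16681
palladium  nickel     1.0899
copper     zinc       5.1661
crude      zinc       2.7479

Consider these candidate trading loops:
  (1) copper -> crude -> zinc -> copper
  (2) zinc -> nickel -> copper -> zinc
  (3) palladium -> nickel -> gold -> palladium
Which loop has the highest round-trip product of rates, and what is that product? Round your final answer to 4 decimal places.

(1) 2.0186 × 2.7479 × 0.21055 = 1.16790
(2) 0.16681 × 1.2422 × 5.1661 = 1.07047
(3) 1.0899 × 5.9871 × 0.16557 = 1.08040
Highest is cycle (1) at 1.1679 (>1, arbitrage).

1.1679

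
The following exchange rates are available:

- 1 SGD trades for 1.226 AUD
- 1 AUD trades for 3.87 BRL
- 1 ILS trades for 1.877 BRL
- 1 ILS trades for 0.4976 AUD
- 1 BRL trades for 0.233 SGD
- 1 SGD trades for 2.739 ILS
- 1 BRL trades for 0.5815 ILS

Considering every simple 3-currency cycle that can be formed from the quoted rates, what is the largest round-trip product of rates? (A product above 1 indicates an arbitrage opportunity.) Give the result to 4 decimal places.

1.1979

BRL→SGD→ILS→BRL: 0.233 × 2.739 × 1.877 = 1.19788
BRL→ILS→AUD→BRL: 0.5815 × 0.4976 × 3.87 = 1.11980
BRL→SGD→AUD→BRL: 0.233 × 1.226 × 3.87 = 1.10550
Maximum is BRL→SGD→ILS→BRL at 1.1979; arbitrage exists.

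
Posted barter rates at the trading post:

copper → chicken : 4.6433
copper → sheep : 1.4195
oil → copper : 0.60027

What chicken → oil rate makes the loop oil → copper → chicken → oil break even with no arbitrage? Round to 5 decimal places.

0.35878

Known legs of the cycle: 0.60027 × 4.6433 = 2.787233691
For no arbitrage the full-cycle product must be 1, so the missing rate is 1 / 2.787233691 ≈ 0.3587787.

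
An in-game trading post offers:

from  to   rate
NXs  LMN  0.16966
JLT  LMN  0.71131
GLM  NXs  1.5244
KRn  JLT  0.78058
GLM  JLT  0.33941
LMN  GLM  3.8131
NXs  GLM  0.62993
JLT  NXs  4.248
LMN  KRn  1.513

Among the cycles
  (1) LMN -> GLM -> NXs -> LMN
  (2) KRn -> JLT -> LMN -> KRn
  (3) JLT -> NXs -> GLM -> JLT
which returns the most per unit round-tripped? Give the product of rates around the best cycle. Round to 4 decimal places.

0.9862

(1) 3.8131 × 1.5244 × 0.16966 = 0.98618
(2) 0.78058 × 0.71131 × 1.513 = 0.84007
(3) 4.248 × 0.62993 × 0.33941 = 0.90824
Highest is cycle (1) at 0.9862 (≤1, no arbitrage).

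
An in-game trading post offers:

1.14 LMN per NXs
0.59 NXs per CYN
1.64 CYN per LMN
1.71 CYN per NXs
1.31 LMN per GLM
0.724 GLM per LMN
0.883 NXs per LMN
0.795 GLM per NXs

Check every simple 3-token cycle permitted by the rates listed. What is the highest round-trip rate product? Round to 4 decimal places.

NXs→LMN→CYN→NXs: 1.14 × 1.64 × 0.59 = 1.10306
NXs→GLM→LMN→NXs: 0.795 × 1.31 × 0.883 = 0.91960
Maximum is NXs→LMN→CYN→NXs at 1.1031; arbitrage exists.

1.1031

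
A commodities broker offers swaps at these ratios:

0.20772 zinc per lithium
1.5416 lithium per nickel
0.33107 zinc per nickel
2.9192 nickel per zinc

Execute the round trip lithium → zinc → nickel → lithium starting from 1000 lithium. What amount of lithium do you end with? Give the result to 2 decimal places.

934.79

1000 lithium × 0.20772 = 207.72 zinc
207.72 zinc × 2.9192 = 606.376224 nickel
606.376224 nickel × 1.5416 = 934.7895869184 lithium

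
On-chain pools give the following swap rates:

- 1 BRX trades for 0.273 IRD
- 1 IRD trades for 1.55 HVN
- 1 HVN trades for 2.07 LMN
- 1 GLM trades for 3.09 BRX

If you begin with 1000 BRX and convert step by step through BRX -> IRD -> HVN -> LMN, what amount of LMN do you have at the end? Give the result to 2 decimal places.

875.92

1000 BRX × 0.273 = 273 IRD
273 IRD × 1.55 = 423.15 HVN
423.15 HVN × 2.07 = 875.9205 LMN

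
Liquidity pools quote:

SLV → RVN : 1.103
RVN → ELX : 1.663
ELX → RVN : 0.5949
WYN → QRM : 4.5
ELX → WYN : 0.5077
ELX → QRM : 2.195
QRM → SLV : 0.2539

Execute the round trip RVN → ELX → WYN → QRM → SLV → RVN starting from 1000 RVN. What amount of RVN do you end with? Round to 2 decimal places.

1000 RVN × 1.663 = 1663 ELX
1663 ELX × 0.5077 = 844.3051 WYN
844.3051 WYN × 4.5 = 3799.37295 QRM
3799.37295 QRM × 0.2539 = 964.660792005 SLV
964.660792005 SLV × 1.103 = 1064.020853581515 RVN

1064.02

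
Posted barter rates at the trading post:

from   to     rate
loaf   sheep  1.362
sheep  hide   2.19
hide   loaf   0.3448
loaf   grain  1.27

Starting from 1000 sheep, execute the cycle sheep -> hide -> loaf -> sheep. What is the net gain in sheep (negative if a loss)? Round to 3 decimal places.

28.463

1000 sheep × 2.19 = 2190 hide
2190 hide × 0.3448 = 755.112 loaf
755.112 loaf × 1.362 = 1028.462544 sheep
Net change: 1028.462544 − 1000 = 28.462544 sheep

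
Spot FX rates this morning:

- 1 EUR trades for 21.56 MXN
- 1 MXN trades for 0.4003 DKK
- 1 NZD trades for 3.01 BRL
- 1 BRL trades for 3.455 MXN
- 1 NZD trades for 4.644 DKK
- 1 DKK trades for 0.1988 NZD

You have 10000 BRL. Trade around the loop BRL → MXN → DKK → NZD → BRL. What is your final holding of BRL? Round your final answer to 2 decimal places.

10000 BRL × 3.455 = 34550 MXN
34550 MXN × 0.4003 = 13830.365 DKK
13830.365 DKK × 0.1988 = 2749.476562 NZD
2749.476562 NZD × 3.01 = 8275.92445162 BRL

8275.92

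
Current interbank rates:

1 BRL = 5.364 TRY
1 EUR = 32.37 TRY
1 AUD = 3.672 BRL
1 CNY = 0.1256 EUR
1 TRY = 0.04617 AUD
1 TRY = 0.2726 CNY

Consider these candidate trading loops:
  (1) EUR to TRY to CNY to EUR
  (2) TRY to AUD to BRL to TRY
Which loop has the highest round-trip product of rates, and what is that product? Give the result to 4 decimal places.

(1) 32.37 × 0.2726 × 0.1256 = 1.10830
(2) 0.04617 × 3.672 × 5.364 = 0.90939
Highest is cycle (1) at 1.1083 (>1, arbitrage).

1.1083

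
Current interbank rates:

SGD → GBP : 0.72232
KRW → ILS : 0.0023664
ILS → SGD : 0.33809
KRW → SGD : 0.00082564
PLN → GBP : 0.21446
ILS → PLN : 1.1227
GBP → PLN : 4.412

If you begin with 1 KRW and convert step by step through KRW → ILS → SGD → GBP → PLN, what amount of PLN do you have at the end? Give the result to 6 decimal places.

0.002550

1 KRW × 0.0023664 = 0.0023664 ILS
0.0023664 ILS × 0.33809 = 0.000800056176 SGD
0.000800056176 SGD × 0.72232 = 0.00057789657704832 GBP
0.00057789657704832 GBP × 4.412 = 0.00254967969793718784 PLN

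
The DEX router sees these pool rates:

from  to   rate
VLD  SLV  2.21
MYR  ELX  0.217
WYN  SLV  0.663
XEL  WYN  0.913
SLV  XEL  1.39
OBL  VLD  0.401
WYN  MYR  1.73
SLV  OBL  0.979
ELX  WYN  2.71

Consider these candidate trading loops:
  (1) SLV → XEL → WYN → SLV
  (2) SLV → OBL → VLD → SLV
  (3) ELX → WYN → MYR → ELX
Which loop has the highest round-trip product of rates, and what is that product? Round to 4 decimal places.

(1) 1.39 × 0.913 × 0.663 = 0.84139
(2) 0.979 × 0.401 × 2.21 = 0.86760
(3) 2.71 × 1.73 × 0.217 = 1.01736
Highest is cycle (3) at 1.0174 (>1, arbitrage).

1.0174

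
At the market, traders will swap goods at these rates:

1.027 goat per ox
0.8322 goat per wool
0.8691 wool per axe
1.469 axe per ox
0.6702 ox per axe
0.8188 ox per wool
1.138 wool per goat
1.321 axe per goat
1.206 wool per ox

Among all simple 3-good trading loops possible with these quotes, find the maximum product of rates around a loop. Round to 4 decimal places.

1.0454

wool→ox→axe→wool: 0.8188 × 1.469 × 0.8691 = 1.04537
goat→wool→ox→goat: 1.138 × 0.8188 × 1.027 = 0.95695
goat→axe→wool→goat: 1.321 × 0.8691 × 0.8322 = 0.95543
goat→axe→ox→goat: 1.321 × 0.6702 × 1.027 = 0.90924
Maximum is wool→ox→axe→wool at 1.0454; arbitrage exists.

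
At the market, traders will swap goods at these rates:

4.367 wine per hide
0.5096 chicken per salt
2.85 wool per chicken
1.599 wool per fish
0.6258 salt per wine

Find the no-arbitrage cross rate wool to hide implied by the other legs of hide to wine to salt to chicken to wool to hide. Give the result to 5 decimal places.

Known legs of the cycle: 4.367 × 0.6258 × 0.5096 × 2.85 = 3.969109039896
For no arbitrage the full-cycle product must be 1, so the missing rate is 1 / 3.969109039896 ≈ 0.2519457.

0.25195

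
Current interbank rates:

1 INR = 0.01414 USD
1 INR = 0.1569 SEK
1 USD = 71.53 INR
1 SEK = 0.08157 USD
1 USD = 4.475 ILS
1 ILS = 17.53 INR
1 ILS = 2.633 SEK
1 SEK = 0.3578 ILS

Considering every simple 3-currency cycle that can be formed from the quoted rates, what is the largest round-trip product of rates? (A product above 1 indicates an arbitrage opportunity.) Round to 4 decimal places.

1.1092

INR→USD→ILS→INR: 0.01414 × 4.475 × 17.53 = 1.10924
INR→SEK→ILS→INR: 0.1569 × 0.3578 × 17.53 = 0.98411
SEK→USD→ILS→SEK: 0.08157 × 4.475 × 2.633 = 0.96111
INR→SEK→USD→INR: 0.1569 × 0.08157 × 71.53 = 0.91546
Maximum is INR→USD→ILS→INR at 1.1092; arbitrage exists.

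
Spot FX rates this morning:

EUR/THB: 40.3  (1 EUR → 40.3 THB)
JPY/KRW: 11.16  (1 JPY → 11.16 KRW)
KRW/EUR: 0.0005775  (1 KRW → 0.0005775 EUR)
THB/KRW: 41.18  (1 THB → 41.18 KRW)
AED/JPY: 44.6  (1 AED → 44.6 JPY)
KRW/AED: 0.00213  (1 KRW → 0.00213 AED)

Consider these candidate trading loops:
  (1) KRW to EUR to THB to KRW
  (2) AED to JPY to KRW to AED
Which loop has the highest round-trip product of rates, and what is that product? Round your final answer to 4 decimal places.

1.0602

(1) 0.0005775 × 40.3 × 41.18 = 0.95839
(2) 44.6 × 11.16 × 0.00213 = 1.06018
Highest is cycle (2) at 1.0602 (>1, arbitrage).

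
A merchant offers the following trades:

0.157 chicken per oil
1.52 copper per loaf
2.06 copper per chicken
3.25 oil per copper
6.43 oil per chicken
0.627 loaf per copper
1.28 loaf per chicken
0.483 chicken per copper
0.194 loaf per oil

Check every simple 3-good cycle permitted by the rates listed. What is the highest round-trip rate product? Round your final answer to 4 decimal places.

oil→chicken→copper→oil: 0.157 × 2.06 × 3.25 = 1.05112
oil→loaf→copper→oil: 0.194 × 1.52 × 3.25 = 0.95836
copper→chicken→loaf→copper: 0.483 × 1.28 × 1.52 = 0.93972
Maximum is oil→chicken→copper→oil at 1.0511; arbitrage exists.

1.0511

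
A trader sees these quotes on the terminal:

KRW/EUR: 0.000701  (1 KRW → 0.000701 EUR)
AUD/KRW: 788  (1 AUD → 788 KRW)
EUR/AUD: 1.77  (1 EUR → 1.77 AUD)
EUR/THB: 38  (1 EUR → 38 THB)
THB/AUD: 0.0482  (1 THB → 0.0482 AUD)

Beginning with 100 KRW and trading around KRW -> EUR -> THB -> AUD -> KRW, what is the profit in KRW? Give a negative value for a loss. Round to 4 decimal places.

100 KRW × 0.000701 = 0.0701 EUR
0.0701 EUR × 38 = 2.6638 THB
2.6638 THB × 0.0482 = 0.12839516 AUD
0.12839516 AUD × 788 = 101.17538608 KRW
Net change: 101.17538608 − 100 = 1.17538608 KRW

1.1754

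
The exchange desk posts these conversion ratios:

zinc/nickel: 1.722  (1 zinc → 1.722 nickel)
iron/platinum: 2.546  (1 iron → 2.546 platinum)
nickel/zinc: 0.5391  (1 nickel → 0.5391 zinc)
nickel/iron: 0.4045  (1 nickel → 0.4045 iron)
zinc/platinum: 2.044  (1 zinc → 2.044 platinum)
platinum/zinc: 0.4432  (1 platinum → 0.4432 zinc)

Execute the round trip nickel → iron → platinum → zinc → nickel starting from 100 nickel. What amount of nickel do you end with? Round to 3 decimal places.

78.598

100 nickel × 0.4045 = 40.45 iron
40.45 iron × 2.546 = 102.9857 platinum
102.9857 platinum × 0.4432 = 45.64326224 zinc
45.64326224 zinc × 1.722 = 78.59769757728 nickel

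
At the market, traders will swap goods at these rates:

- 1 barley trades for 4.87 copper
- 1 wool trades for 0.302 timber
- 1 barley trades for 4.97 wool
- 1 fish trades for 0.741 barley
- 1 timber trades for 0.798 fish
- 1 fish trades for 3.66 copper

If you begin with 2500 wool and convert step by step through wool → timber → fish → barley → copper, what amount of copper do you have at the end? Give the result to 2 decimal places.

2500 wool × 0.302 = 755 timber
755 timber × 0.798 = 602.49 fish
602.49 fish × 0.741 = 446.44509 barley
446.44509 barley × 4.87 = 2174.1875883 copper

2174.19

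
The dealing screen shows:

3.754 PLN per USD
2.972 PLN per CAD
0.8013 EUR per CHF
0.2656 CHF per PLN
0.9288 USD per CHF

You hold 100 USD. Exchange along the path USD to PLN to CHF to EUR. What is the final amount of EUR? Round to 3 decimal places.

79.895

100 USD × 3.754 = 375.4 PLN
375.4 PLN × 0.2656 = 99.70624 CHF
99.70624 CHF × 0.8013 = 79.894610112 EUR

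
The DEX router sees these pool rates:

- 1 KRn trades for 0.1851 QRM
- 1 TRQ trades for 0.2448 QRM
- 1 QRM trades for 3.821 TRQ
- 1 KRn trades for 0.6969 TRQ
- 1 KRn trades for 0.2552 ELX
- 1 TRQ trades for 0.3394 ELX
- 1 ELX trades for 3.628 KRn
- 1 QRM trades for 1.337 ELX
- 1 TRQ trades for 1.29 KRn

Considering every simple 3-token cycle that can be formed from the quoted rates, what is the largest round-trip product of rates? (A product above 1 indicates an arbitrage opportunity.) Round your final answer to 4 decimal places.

0.9124

TRQ→KRn→QRM→TRQ: 1.29 × 0.1851 × 3.821 = 0.91237
QRM→ELX→KRn→QRM: 1.337 × 3.628 × 0.1851 = 0.89785
TRQ→ELX→KRn→TRQ: 0.3394 × 3.628 × 0.6969 = 0.85812
Maximum is TRQ→KRn→QRM→TRQ at 0.9124; no arbitrage — every cycle loses value.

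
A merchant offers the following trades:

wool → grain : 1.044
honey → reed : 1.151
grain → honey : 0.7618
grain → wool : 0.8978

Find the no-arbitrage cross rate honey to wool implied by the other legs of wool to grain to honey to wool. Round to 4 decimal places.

1.2574

Known legs of the cycle: 1.044 × 0.7618 = 0.7953192
For no arbitrage the full-cycle product must be 1, so the missing rate is 1 / 0.7953192 ≈ 1.257357.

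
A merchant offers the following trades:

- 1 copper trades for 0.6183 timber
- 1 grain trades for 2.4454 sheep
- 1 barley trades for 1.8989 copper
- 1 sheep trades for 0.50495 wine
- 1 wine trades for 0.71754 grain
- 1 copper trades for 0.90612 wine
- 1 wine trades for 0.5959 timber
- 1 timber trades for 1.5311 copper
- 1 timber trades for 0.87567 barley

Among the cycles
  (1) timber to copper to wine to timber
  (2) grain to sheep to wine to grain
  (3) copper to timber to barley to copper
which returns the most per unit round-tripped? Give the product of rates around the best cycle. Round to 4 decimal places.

1.0281

(1) 1.5311 × 0.90612 × 0.5959 = 0.82673
(2) 2.4454 × 0.50495 × 0.71754 = 0.88602
(3) 0.6183 × 0.87567 × 1.8989 = 1.02812
Highest is cycle (3) at 1.0281 (>1, arbitrage).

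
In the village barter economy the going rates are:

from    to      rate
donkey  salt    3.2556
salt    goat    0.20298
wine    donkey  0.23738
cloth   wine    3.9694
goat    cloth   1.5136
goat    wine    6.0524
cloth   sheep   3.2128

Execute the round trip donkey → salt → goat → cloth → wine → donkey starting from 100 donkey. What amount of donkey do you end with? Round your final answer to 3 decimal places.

94.246

100 donkey × 3.2556 = 325.56 salt
325.56 salt × 0.20298 = 66.0821688 goat
66.0821688 goat × 1.5136 = 100.02197069568 cloth
100.02197069568 cloth × 3.9694 = 397.027210479432192 wine
397.027210479432192 wine × 0.23738 = 94.24631922360761373696 donkey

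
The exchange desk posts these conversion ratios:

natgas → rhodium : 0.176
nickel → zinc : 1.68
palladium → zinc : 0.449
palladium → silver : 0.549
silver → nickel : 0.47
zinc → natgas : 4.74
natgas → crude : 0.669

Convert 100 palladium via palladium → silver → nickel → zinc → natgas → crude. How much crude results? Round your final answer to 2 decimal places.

100 palladium × 0.549 = 54.9 silver
54.9 silver × 0.47 = 25.803 nickel
25.803 nickel × 1.68 = 43.34904 zinc
43.34904 zinc × 4.74 = 205.4744496 natgas
205.4744496 natgas × 0.669 = 137.4624067824 crude

137.46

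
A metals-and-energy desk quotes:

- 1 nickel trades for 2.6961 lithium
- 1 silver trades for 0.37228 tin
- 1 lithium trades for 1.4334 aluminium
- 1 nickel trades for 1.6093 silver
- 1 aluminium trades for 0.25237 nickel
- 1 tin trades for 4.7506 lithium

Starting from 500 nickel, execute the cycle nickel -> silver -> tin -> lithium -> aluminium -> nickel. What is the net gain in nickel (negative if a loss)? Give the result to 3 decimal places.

14.790

500 nickel × 1.6093 = 804.65 silver
804.65 silver × 0.37228 = 299.555102 tin
299.555102 tin × 4.7506 = 1423.0664675612 lithium
1423.0664675612 lithium × 1.4334 = 2039.82347460222408 aluminium
2039.82347460222408 aluminium × 0.25237 = 514.7902502853632910696 nickel
Net change: 514.7902502853632910696 − 500 = 14.7902502853632910696 nickel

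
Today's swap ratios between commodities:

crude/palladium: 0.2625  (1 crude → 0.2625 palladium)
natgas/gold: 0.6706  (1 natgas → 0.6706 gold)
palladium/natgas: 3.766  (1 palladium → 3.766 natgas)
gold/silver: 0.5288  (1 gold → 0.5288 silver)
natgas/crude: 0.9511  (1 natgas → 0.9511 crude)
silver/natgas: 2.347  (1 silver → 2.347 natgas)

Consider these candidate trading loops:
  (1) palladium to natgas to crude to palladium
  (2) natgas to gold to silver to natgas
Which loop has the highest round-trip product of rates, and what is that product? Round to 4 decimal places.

(1) 3.766 × 0.9511 × 0.2625 = 0.94023
(2) 0.6706 × 0.5288 × 2.347 = 0.83228
Highest is cycle (1) at 0.9402 (≤1, no arbitrage).

0.9402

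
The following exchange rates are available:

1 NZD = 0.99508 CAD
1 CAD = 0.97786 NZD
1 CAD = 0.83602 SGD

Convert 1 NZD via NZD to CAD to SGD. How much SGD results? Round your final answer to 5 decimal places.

1 NZD × 0.99508 = 0.99508 CAD
0.99508 CAD × 0.83602 = 0.8319067816 SGD

0.83191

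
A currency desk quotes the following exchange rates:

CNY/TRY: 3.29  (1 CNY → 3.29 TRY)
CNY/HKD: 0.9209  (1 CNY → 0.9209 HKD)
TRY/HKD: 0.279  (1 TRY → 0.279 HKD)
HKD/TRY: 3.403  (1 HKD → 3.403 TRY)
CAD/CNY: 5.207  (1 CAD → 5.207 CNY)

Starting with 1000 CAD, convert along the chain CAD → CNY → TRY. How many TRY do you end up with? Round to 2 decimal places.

17131.03

1000 CAD × 5.207 = 5207 CNY
5207 CNY × 3.29 = 17131.03 TRY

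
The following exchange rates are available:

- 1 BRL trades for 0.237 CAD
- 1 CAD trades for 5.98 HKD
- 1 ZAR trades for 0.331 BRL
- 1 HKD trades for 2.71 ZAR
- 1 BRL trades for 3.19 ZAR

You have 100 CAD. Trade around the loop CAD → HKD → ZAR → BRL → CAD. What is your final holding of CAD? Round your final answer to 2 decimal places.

100 CAD × 5.98 = 598 HKD
598 HKD × 2.71 = 1620.58 ZAR
1620.58 ZAR × 0.331 = 536.41198 BRL
536.41198 BRL × 0.237 = 127.12963926 CAD

127.13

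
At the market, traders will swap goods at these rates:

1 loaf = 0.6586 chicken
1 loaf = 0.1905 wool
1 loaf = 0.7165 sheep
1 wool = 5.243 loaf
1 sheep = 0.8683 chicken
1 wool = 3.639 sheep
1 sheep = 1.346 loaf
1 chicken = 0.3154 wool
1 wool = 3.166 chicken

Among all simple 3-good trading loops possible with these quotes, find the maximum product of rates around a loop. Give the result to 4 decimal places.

chicken→wool→loaf→chicken: 0.3154 × 5.243 × 0.6586 = 1.08909
chicken→wool→sheep→chicken: 0.3154 × 3.639 × 0.8683 = 0.99658
loaf→wool→sheep→loaf: 0.1905 × 3.639 × 1.346 = 0.93309
Maximum is chicken→wool→loaf→chicken at 1.0891; arbitrage exists.

1.0891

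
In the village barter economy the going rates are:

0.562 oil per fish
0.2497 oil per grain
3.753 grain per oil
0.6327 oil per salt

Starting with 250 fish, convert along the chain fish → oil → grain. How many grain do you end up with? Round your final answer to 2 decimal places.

527.30

250 fish × 0.562 = 140.5 oil
140.5 oil × 3.753 = 527.2965 grain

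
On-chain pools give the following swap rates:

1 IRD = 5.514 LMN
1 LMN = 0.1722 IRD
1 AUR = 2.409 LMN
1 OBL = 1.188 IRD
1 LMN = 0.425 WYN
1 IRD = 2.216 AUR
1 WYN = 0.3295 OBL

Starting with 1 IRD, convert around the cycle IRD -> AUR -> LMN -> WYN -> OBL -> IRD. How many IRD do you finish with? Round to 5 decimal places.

0.88811

1 IRD × 2.216 = 2.216 AUR
2.216 AUR × 2.409 = 5.338344 LMN
5.338344 LMN × 0.425 = 2.2687962 WYN
2.2687962 WYN × 0.3295 = 0.7475683479 OBL
0.7475683479 OBL × 1.188 = 0.8881111973052 IRD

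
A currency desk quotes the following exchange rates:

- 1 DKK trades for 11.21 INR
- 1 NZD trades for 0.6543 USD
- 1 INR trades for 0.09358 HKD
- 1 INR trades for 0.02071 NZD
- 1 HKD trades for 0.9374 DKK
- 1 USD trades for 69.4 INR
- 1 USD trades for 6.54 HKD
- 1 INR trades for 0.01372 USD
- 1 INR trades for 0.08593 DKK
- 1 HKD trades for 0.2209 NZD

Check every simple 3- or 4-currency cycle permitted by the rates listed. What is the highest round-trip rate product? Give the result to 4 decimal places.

0.9834

DKK→INR→HKD→DKK: 11.21 × 0.09358 × 0.9374 = 0.98336
NZD→USD→HKD→NZD: 0.6543 × 6.54 × 0.2209 = 0.94526
DKK→INR→USD→HKD→DKK: 11.21 × 0.01372 × 6.54 × 0.9374 = 0.94289
NZD→USD→INR→NZD: 0.6543 × 69.4 × 0.02071 = 0.94041
NZD→USD→INR→HKD→NZD: 0.6543 × 69.4 × 0.09358 × 0.2209 = 0.93867
Maximum is DKK→INR→HKD→DKK at 0.9834; no arbitrage — every cycle loses value.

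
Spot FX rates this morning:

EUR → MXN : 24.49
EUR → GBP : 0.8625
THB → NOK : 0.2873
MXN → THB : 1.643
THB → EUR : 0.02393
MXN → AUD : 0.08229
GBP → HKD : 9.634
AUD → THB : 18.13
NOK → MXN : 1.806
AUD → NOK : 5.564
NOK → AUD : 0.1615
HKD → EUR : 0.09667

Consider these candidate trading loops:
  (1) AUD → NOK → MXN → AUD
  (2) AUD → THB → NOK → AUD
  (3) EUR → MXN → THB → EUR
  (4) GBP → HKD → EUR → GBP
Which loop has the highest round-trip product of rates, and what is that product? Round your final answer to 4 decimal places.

0.9629

(1) 5.564 × 1.806 × 0.08229 = 0.82690
(2) 18.13 × 0.2873 × 0.1615 = 0.84121
(3) 24.49 × 1.643 × 0.02393 = 0.96287
(4) 9.634 × 0.09667 × 0.8625 = 0.80326
Highest is cycle (3) at 0.9629 (≤1, no arbitrage).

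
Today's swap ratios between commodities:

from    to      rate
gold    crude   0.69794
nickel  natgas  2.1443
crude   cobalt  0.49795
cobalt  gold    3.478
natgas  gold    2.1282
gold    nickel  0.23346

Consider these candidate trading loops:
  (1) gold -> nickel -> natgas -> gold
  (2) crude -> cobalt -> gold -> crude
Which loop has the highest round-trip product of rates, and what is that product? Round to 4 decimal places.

1.2087

(1) 0.23346 × 2.1443 × 2.1282 = 1.06539
(2) 0.49795 × 3.478 × 0.69794 = 1.20874
Highest is cycle (2) at 1.2087 (>1, arbitrage).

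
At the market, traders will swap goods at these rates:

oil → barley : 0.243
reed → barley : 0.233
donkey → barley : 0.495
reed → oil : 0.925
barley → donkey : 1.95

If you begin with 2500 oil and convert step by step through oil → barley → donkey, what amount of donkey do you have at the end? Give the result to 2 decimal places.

1184.63

2500 oil × 0.243 = 607.5 barley
607.5 barley × 1.95 = 1184.625 donkey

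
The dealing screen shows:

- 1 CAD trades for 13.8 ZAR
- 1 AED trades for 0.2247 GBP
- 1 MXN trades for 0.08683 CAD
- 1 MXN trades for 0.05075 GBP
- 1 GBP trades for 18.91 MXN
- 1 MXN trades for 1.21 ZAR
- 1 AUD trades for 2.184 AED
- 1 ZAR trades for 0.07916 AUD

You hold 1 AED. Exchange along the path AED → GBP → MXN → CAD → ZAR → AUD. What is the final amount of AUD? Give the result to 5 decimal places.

0.40304

1 AED × 0.2247 = 0.2247 GBP
0.2247 GBP × 18.91 = 4.249077 MXN
4.249077 MXN × 0.08683 = 0.36894735591 CAD
0.36894735591 CAD × 13.8 = 5.091473511558 ZAR
5.091473511558 ZAR × 0.07916 = 0.40304104317493128 AUD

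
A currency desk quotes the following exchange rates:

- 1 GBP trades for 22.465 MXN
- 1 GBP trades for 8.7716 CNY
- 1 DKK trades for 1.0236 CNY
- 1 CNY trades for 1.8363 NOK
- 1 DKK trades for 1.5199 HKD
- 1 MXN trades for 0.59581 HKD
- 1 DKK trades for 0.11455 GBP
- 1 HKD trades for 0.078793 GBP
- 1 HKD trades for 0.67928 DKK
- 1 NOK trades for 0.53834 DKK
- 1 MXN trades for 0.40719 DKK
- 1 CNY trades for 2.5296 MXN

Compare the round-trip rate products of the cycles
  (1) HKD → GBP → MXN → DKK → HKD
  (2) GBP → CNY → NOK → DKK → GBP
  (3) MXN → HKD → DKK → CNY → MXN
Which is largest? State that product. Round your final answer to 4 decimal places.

1.0955

(1) 0.078793 × 22.465 × 0.40719 × 1.5199 = 1.09548
(2) 8.7716 × 1.8363 × 0.53834 × 0.11455 = 0.99329
(3) 0.59581 × 0.67928 × 1.0236 × 2.5296 = 1.04795
Highest is cycle (1) at 1.0955 (>1, arbitrage).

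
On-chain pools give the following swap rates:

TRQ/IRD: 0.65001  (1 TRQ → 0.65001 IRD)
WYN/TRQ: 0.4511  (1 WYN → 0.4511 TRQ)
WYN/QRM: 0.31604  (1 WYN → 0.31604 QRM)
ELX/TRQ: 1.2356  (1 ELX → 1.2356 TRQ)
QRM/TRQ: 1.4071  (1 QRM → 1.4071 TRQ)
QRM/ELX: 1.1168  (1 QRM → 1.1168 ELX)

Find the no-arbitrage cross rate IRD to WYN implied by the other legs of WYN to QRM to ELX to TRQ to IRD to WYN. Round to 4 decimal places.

Known legs of the cycle: 0.31604 × 1.1168 × 1.2356 × 0.65001 = 0.283475412595180032
For no arbitrage the full-cycle product must be 1, so the missing rate is 1 / 0.283475412595180032 ≈ 3.527643.

3.5276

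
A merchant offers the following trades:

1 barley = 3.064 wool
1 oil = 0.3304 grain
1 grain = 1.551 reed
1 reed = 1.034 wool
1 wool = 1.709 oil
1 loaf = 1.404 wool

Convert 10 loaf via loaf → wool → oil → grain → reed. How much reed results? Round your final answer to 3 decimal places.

12.296

10 loaf × 1.404 = 14.04 wool
14.04 wool × 1.709 = 23.99436 oil
23.99436 oil × 0.3304 = 7.927736544 grain
7.927736544 grain × 1.551 = 12.295919379744 reed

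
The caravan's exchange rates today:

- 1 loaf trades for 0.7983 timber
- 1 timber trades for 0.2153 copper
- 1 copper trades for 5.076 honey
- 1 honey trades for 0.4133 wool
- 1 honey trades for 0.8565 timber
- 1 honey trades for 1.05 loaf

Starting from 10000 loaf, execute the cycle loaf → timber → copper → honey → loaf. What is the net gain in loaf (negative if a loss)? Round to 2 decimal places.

10000 loaf × 0.7983 = 7983 timber
7983 timber × 0.2153 = 1718.7399 copper
1718.7399 copper × 5.076 = 8724.3237324 honey
8724.3237324 honey × 1.05 = 9160.53991902 loaf
Net change: 9160.53991902 − 10000 = -839.46008098 loaf

-839.46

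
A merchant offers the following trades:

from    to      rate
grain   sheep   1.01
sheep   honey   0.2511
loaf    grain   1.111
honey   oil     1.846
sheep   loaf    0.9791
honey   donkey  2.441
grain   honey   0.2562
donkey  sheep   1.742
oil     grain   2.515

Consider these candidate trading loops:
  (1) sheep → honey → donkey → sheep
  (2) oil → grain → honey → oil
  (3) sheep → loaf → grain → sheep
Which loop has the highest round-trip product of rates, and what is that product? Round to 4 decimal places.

1.1895

(1) 0.2511 × 2.441 × 1.742 = 1.06773
(2) 2.515 × 0.2562 × 1.846 = 1.18946
(3) 0.9791 × 1.111 × 1.01 = 1.09866
Highest is cycle (2) at 1.1895 (>1, arbitrage).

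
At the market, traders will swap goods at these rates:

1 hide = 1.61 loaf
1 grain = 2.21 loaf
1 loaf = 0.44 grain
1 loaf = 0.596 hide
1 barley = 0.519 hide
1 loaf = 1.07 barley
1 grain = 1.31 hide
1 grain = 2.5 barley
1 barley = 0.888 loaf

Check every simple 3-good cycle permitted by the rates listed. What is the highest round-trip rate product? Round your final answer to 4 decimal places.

0.9768

barley→loaf→grain→barley: 0.888 × 0.44 × 2.5 = 0.97680
hide→loaf→grain→hide: 1.61 × 0.44 × 1.31 = 0.92800
hide→loaf→barley→hide: 1.61 × 1.07 × 0.519 = 0.89408
Maximum is barley→loaf→grain→barley at 0.9768; no arbitrage — every cycle loses value.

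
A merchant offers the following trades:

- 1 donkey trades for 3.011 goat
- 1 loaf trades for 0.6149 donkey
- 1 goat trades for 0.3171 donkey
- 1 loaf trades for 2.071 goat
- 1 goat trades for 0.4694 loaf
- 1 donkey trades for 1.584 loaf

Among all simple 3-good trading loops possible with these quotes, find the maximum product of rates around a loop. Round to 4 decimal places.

loaf→goat→donkey→loaf: 2.071 × 0.3171 × 1.584 = 1.04024
loaf→donkey→goat→loaf: 0.6149 × 3.011 × 0.4694 = 0.86908
Maximum is loaf→goat→donkey→loaf at 1.0402; arbitrage exists.

1.0402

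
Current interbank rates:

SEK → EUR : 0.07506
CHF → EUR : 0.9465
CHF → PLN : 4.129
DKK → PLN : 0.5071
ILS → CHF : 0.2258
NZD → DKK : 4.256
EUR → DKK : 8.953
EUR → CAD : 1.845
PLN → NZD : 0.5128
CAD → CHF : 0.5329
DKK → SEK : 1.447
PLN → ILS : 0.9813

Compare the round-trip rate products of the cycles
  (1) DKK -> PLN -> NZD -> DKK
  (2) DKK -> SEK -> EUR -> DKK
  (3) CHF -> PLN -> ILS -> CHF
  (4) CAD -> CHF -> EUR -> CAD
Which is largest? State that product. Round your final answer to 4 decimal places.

(1) 0.5071 × 0.5128 × 4.256 = 1.10673
(2) 1.447 × 0.07506 × 8.953 = 0.97240
(3) 4.129 × 0.9813 × 0.2258 = 0.91489
(4) 0.5329 × 0.9465 × 1.845 = 0.93060
Highest is cycle (1) at 1.1067 (>1, arbitrage).

1.1067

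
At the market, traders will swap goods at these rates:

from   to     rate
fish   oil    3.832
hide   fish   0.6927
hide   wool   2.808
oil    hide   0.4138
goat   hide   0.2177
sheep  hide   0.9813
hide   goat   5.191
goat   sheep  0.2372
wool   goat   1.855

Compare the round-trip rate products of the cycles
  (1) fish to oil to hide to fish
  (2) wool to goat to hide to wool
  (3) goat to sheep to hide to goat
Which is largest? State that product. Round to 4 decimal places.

1.2083

(1) 3.832 × 0.4138 × 0.6927 = 1.09840
(2) 1.855 × 0.2177 × 2.808 = 1.13396
(3) 0.2372 × 0.9813 × 5.191 = 1.20828
Highest is cycle (3) at 1.2083 (>1, arbitrage).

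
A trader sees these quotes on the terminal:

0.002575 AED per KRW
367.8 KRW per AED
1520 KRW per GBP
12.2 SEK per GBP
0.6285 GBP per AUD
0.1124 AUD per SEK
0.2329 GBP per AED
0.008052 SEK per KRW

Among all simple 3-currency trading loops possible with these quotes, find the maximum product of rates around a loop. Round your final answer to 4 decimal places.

KRW→AED→GBP→KRW: 0.002575 × 0.2329 × 1520 = 0.91157
GBP→SEK→AUD→GBP: 12.2 × 0.1124 × 0.6285 = 0.86185
Maximum is KRW→AED→GBP→KRW at 0.9116; no arbitrage — every cycle loses value.

0.9116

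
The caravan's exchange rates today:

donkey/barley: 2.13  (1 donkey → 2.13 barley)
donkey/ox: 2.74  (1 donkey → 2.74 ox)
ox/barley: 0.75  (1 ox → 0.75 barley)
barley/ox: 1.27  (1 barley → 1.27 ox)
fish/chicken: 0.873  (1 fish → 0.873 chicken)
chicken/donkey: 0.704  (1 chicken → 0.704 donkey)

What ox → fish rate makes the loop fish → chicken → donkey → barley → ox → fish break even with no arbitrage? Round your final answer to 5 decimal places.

Known legs of the cycle: 0.873 × 0.704 × 2.13 × 1.27 = 1.6625328192
For no arbitrage the full-cycle product must be 1, so the missing rate is 1 / 1.6625328192 ≈ 0.6014919.

0.60149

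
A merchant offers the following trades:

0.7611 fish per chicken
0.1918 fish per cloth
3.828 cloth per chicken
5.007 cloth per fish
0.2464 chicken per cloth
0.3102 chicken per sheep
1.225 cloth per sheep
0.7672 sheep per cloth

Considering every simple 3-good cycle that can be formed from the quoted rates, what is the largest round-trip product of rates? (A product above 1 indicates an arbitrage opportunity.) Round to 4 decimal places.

0.9390

fish→cloth→chicken→fish: 5.007 × 0.2464 × 0.7611 = 0.93899
chicken→cloth→sheep→chicken: 3.828 × 0.7672 × 0.3102 = 0.91101
Maximum is fish→cloth→chicken→fish at 0.9390; no arbitrage — every cycle loses value.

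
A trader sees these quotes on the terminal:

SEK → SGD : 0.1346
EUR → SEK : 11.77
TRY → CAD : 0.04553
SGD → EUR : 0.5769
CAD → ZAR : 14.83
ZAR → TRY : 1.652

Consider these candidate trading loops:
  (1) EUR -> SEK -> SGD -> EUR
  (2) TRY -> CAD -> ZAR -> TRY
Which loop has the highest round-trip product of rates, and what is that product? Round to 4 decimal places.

(1) 11.77 × 0.1346 × 0.5769 = 0.91395
(2) 0.04553 × 14.83 × 1.652 = 1.11545
Highest is cycle (2) at 1.1154 (>1, arbitrage).

1.1154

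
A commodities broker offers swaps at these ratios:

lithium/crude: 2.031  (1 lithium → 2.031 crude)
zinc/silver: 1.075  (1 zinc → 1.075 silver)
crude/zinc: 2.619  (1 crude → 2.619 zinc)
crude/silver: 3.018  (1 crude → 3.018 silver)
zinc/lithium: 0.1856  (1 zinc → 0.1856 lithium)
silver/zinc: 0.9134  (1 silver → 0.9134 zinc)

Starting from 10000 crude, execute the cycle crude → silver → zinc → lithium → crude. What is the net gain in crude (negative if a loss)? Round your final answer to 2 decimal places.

391.26

10000 crude × 3.018 = 30180 silver
30180 silver × 0.9134 = 27566.412 zinc
27566.412 zinc × 0.1856 = 5116.3260672 lithium
5116.3260672 lithium × 2.031 = 10391.2582424832 crude
Net change: 10391.2582424832 − 10000 = 391.2582424832 crude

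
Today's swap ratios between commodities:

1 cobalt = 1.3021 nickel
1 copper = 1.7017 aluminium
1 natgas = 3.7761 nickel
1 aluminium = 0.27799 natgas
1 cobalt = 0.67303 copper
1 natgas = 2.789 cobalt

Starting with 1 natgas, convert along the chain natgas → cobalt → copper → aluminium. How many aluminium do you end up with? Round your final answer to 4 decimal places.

1 natgas × 2.789 = 2.789 cobalt
2.789 cobalt × 0.67303 = 1.87708067 copper
1.87708067 copper × 1.7017 = 3.194228176139 aluminium

3.1942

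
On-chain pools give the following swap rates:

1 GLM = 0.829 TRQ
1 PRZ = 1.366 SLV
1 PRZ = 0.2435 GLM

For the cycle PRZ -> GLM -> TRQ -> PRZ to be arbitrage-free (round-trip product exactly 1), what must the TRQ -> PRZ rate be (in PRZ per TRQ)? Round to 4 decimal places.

Known legs of the cycle: 0.2435 × 0.829 = 0.2018615
For no arbitrage the full-cycle product must be 1, so the missing rate is 1 / 0.2018615 ≈ 4.953892.

4.9539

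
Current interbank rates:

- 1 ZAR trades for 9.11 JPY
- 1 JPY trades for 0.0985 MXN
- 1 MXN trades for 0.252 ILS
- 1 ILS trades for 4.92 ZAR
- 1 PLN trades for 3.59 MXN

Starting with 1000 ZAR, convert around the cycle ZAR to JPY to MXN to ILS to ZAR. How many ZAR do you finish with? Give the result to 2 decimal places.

1000 ZAR × 9.11 = 9110 JPY
9110 JPY × 0.0985 = 897.335 MXN
897.335 MXN × 0.252 = 226.12842 ILS
226.12842 ILS × 4.92 = 1112.5518264 ZAR

1112.55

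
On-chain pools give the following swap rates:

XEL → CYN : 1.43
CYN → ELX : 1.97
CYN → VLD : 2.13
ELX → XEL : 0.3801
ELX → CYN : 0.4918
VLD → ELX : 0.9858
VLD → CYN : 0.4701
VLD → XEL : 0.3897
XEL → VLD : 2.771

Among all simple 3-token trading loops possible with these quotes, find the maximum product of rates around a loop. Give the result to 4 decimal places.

XEL→CYN→VLD→XEL: 1.43 × 2.13 × 0.3897 = 1.18699
ELX→XEL→CYN→ELX: 0.3801 × 1.43 × 1.97 = 1.07078
ELX→XEL→VLD→ELX: 0.3801 × 2.771 × 0.9858 = 1.03830
ELX→CYN→VLD→ELX: 0.4918 × 2.13 × 0.9858 = 1.03266
Maximum is XEL→CYN→VLD→XEL at 1.1870; arbitrage exists.

1.1870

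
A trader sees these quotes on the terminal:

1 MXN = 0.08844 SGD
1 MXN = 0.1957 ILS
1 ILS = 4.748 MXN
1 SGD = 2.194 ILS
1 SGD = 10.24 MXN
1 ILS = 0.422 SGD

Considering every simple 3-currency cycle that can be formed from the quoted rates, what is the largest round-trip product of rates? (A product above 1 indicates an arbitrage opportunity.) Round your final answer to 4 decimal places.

MXN→SGD→ILS→MXN: 0.08844 × 2.194 × 4.748 = 0.92129
MXN→ILS→SGD→MXN: 0.1957 × 0.422 × 10.24 = 0.84567
Maximum is MXN→SGD→ILS→MXN at 0.9213; no arbitrage — every cycle loses value.

0.9213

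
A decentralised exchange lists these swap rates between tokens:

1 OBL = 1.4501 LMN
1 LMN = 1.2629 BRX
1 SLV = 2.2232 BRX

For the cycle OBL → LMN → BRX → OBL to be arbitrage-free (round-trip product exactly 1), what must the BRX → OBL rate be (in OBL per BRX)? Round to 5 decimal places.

0.54605

Known legs of the cycle: 1.4501 × 1.2629 = 1.83133129
For no arbitrage the full-cycle product must be 1, so the missing rate is 1 / 1.83133129 ≈ 0.5460508.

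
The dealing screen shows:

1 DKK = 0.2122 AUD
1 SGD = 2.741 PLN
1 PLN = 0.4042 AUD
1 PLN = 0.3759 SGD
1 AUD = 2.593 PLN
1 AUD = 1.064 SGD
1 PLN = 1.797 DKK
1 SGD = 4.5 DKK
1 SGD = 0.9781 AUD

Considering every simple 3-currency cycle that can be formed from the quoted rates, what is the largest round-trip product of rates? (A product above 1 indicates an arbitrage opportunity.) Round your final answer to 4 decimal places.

1.1788

SGD→PLN→AUD→SGD: 2.741 × 0.4042 × 1.064 = 1.17882
SGD→DKK→AUD→SGD: 4.5 × 0.2122 × 1.064 = 1.01601
AUD→PLN→DKK→AUD: 2.593 × 1.797 × 0.2122 = 0.98877
SGD→AUD→PLN→SGD: 0.9781 × 2.593 × 0.3759 = 0.95336
Maximum is SGD→PLN→AUD→SGD at 1.1788; arbitrage exists.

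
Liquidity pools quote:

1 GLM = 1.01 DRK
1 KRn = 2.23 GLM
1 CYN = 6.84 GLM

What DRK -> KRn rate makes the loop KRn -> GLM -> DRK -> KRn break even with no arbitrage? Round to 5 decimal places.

0.44399

Known legs of the cycle: 2.23 × 1.01 = 2.2523
For no arbitrage the full-cycle product must be 1, so the missing rate is 1 / 2.2523 ≈ 0.4439906.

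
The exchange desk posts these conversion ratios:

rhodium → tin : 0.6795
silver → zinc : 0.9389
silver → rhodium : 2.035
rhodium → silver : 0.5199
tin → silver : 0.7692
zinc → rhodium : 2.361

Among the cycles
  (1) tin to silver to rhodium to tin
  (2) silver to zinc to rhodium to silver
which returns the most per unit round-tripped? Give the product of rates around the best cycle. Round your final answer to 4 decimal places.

(1) 0.7692 × 2.035 × 0.6795 = 1.06364
(2) 0.9389 × 2.361 × 0.5199 = 1.15248
Highest is cycle (2) at 1.1525 (>1, arbitrage).

1.1525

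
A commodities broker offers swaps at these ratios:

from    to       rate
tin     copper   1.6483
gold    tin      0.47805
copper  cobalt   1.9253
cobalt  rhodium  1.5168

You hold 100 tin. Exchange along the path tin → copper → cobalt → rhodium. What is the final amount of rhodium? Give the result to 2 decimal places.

100 tin × 1.6483 = 164.83 copper
164.83 copper × 1.9253 = 317.347199 cobalt
317.347199 cobalt × 1.5168 = 481.3522314432 rhodium

481.35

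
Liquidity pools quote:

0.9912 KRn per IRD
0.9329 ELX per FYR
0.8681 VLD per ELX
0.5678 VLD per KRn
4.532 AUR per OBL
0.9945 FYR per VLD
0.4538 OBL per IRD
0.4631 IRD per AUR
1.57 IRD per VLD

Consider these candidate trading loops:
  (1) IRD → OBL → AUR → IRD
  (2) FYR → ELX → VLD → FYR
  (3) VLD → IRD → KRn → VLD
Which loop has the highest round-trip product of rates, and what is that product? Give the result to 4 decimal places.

(1) 0.4538 × 4.532 × 0.4631 = 0.95242
(2) 0.9329 × 0.8681 × 0.9945 = 0.80540
(3) 1.57 × 0.9912 × 0.5678 = 0.88360
Highest is cycle (1) at 0.9524 (≤1, no arbitrage).

0.9524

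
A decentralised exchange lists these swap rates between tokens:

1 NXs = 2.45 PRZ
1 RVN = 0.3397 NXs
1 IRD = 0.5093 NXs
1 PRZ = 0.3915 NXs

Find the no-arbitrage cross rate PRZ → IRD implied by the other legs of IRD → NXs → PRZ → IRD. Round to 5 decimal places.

Known legs of the cycle: 0.5093 × 2.45 = 1.247785
For no arbitrage the full-cycle product must be 1, so the missing rate is 1 / 1.247785 ≈ 0.8014201.

0.80142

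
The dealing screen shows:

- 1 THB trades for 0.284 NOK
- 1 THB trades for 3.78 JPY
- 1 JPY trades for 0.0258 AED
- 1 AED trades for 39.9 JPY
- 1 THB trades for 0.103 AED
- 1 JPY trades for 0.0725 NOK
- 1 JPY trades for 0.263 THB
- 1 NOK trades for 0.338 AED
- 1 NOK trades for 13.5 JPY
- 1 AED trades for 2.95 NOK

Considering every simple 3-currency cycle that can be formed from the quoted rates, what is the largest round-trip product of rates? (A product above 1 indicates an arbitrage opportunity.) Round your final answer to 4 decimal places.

AED→JPY→THB→AED: 39.9 × 0.263 × 0.103 = 1.08085
AED→NOK→JPY→AED: 2.95 × 13.5 × 0.0258 = 1.02749
THB→NOK→JPY→THB: 0.284 × 13.5 × 0.263 = 1.00834
AED→JPY→NOK→AED: 39.9 × 0.0725 × 0.338 = 0.97775
Maximum is AED→JPY→THB→AED at 1.0809; arbitrage exists.

1.0809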